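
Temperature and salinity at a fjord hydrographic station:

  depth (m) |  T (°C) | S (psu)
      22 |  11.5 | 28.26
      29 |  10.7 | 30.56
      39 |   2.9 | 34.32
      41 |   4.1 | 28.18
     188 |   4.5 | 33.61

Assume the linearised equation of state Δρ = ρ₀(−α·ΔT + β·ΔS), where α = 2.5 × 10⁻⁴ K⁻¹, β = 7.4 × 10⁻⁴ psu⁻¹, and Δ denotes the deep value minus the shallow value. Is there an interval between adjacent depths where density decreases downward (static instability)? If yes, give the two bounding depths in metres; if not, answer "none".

39–41 m

Evaluate Δρ/ρ₀ = −αΔT + βΔS across each adjacent pair:
  22–29 m: −αΔT+βΔS = −(2.5 × 10⁻⁴)(-0.8)+(7.4 × 10⁻⁴)(+2.30) = 1.9 × 10⁻³ → stable
  29–39 m: −αΔT+βΔS = −(2.5 × 10⁻⁴)(-7.8)+(7.4 × 10⁻⁴)(+3.76) = 4.7 × 10⁻³ → stable
  39–41 m: −αΔT+βΔS = −(2.5 × 10⁻⁴)(+1.2)+(7.4 × 10⁻⁴)(-6.14) = -4.8 × 10⁻³ → UNSTABLE
  41–188 m: −αΔT+βΔS = −(2.5 × 10⁻⁴)(+0.4)+(7.4 × 10⁻⁴)(+5.43) = 3.9 × 10⁻³ → stable
The 39–41 m interval has Δρ < 0: lighter water underlies denser water.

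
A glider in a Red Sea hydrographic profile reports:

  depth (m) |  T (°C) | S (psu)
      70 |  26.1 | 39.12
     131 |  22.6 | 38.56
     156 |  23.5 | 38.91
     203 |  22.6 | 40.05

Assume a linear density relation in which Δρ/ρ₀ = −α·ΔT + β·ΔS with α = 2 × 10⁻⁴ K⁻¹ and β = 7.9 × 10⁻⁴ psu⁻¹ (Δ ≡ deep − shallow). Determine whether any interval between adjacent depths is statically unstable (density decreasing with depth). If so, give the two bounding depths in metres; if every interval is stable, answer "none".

none

Evaluate Δρ/ρ₀ = −αΔT + βΔS across each adjacent pair:
  70–131 m: −αΔT+βΔS = −(2 × 10⁻⁴)(-3.5)+(7.9 × 10⁻⁴)(-0.56) = 2.6 × 10⁻⁴ → stable
  131–156 m: −αΔT+βΔS = −(2 × 10⁻⁴)(+0.9)+(7.9 × 10⁻⁴)(+0.35) = 9.6 × 10⁻⁵ → stable
  156–203 m: −αΔT+βΔS = −(2 × 10⁻⁴)(-0.9)+(7.9 × 10⁻⁴)(+1.14) = 1.1 × 10⁻³ → stable
Every interval has Δρ > 0: the column is stably stratified throughout.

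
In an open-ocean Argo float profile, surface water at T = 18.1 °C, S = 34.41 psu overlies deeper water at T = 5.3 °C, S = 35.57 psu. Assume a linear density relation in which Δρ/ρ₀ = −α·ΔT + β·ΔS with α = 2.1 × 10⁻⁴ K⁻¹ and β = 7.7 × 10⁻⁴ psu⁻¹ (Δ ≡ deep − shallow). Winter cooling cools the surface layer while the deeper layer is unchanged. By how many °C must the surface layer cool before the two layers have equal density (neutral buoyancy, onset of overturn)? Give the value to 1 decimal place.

Neutral buoyancy requires Δρ = 0, i.e. −α(T_deep − T_surf′) + β(S_deep − S_surf) = 0.
T_surf′ = T_deep − (β/α)·ΔS = 5.3 − (7.7 × 10⁻⁴/2.1 × 10⁻⁴)·(+1.16) = 1.047 °C.
Cooling required: 18.1 − (1.047) = 17.053 °C.

17.1 °C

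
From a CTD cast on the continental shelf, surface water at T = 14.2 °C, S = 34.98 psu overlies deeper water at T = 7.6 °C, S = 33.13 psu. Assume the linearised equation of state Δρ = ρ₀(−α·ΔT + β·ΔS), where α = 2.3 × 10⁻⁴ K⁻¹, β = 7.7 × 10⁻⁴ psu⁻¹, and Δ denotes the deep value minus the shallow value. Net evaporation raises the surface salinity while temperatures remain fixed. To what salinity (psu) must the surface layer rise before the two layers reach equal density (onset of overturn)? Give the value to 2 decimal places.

35.10 psu

Neutral buoyancy requires −α(T_deep − T_surf) + β(S_deep − S_surf′) = 0.
S_surf′ = S_deep − (α/β)·ΔT = 33.13 − (2.3 × 10⁻⁴/7.7 × 10⁻⁴)·(-6.6) = 35.1014 psu.
Increase required: 35.1014 − 34.98 = 0.1214 psu.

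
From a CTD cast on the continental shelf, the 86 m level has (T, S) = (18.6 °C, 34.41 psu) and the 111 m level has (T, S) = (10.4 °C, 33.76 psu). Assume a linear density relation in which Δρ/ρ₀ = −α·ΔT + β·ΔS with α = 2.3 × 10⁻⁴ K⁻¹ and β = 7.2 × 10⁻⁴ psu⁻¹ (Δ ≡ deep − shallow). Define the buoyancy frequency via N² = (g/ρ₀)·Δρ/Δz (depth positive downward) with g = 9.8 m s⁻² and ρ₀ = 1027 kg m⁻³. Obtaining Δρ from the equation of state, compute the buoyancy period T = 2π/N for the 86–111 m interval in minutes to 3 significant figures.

4.44 min

ΔT = -8.2 K, ΔS = -0.65 psu (deep − shallow).
Δρ/ρ₀ = −αΔT + βΔS = 1.886 × 10⁻³ − 4.68 × 10⁻⁴ = 1.418 × 10⁻³, so Δρ ≈ 1.456 kg m⁻³.
N² = (g/ρ₀)·Δρ/Δz = g·(Δρ/ρ₀)/Δz = 9.8 × 1.418 × 10⁻³ / 25 = 5.5586 × 10⁻⁴ s⁻².
N = √(5.5586 × 10⁻⁴) = 0.023577 rad s⁻¹ → T = 2π/N = 266.50 s = 4.4417 min ≈ 4.44 min.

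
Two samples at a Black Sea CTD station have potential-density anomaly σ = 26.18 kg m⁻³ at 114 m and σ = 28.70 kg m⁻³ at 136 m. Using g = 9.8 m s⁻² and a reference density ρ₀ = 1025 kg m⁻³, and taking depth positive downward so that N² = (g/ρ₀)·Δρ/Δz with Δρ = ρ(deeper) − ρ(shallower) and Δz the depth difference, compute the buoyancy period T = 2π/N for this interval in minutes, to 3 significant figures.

3.16 min

Δρ = 1028.70 − 1026.18 = 2.52 kg m⁻³ over Δz = 136 − 114 = 22 m.
N² = (9.8/1025) × (2.52/22) = 1.0952 × 10⁻³ s⁻².
N = √(1.0952 × 10⁻³) = 0.033094 rad s⁻¹, so T = 2π/N = 189.86 s = 3.1643 min ≈ 3.16 min.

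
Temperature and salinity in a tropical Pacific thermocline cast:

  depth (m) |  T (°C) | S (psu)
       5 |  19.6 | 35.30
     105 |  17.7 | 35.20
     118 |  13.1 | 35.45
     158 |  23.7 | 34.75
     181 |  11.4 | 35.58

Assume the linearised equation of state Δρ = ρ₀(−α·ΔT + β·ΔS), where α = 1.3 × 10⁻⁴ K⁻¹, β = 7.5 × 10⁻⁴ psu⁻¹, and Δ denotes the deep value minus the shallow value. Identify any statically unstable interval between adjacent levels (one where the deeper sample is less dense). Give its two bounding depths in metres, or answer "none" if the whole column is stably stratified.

118–158 m

Evaluate Δρ/ρ₀ = −αΔT + βΔS across each adjacent pair:
  5–105 m: −αΔT+βΔS = −(1.3 × 10⁻⁴)(-1.9)+(7.5 × 10⁻⁴)(-0.10) = 1.7 × 10⁻⁴ → stable
  105–118 m: −αΔT+βΔS = −(1.3 × 10⁻⁴)(-4.6)+(7.5 × 10⁻⁴)(+0.25) = 7.9 × 10⁻⁴ → stable
  118–158 m: −αΔT+βΔS = −(1.3 × 10⁻⁴)(+10.6)+(7.5 × 10⁻⁴)(-0.70) = -1.9 × 10⁻³ → UNSTABLE
  158–181 m: −αΔT+βΔS = −(1.3 × 10⁻⁴)(-12.3)+(7.5 × 10⁻⁴)(+0.83) = 2.2 × 10⁻³ → stable
The 118–158 m interval has Δρ < 0: lighter water underlies denser water.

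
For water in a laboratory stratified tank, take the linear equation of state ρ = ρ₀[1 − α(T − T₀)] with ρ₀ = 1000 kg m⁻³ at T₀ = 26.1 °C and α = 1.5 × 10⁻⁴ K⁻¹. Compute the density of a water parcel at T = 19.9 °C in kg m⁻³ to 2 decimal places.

T − T₀ = -6.2 K.
Bracket = 1 − α·(-6.2) = 1 + (9.30 × 10⁻⁴) = 1.0009300.
ρ = 1000 × 1.0009300 = 1000.93 kg m⁻³.

1000.93 kg m⁻³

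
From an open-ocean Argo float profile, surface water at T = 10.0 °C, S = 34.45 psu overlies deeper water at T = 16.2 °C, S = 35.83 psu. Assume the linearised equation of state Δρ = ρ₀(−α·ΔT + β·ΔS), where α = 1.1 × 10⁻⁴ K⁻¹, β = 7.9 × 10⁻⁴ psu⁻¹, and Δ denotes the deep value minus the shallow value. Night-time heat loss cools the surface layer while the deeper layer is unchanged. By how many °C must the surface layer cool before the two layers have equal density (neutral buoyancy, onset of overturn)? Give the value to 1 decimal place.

3.7 °C

Neutral buoyancy requires Δρ = 0, i.e. −α(T_deep − T_surf′) + β(S_deep − S_surf) = 0.
T_surf′ = T_deep − (β/α)·ΔS = 16.2 − (7.9 × 10⁻⁴/1.1 × 10⁻⁴)·(+1.38) = 6.289 °C.
Cooling required: 10.0 − (6.289) = 3.711 °C.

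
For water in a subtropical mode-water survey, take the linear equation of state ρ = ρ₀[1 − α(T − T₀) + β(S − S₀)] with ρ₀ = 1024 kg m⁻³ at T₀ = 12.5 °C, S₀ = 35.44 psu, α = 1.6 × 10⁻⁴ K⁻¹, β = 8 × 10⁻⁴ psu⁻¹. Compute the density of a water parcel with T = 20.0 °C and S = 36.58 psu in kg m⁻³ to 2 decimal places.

1023.71 kg m⁻³

T − T₀ = +7.5 K, S − S₀ = +1.14 psu.
Bracket = 1 − α·(+7.5) + β·(+1.14) = 1 + (-2.88 × 10⁻⁴) = 0.9997120.
ρ = 1024 × 0.9997120 = 1023.71 kg m⁻³.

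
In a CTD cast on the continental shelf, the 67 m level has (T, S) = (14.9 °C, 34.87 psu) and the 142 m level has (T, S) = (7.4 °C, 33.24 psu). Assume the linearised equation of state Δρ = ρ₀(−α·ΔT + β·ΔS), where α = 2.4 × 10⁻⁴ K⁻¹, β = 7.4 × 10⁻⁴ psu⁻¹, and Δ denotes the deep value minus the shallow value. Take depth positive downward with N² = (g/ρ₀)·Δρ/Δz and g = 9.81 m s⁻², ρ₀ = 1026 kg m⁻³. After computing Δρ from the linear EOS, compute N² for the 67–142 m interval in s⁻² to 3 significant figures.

ΔT = -7.5 K, ΔS = -1.63 psu (deep − shallow).
Δρ/ρ₀ = −αΔT + βΔS = 1.80 × 10⁻³ − 1.2062 × 10⁻³ = 5.938 × 10⁻⁴, so Δρ ≈ 0.6092 kg m⁻³.
N² = (g/ρ₀)·Δρ/Δz = g·(Δρ/ρ₀)/Δz = 9.81 × 5.938 × 10⁻⁴ / 75 = 7.7669 × 10⁻⁵ s⁻² ≈ 7.77 × 10⁻⁵ s⁻².

7.77 × 10⁻⁵ s⁻²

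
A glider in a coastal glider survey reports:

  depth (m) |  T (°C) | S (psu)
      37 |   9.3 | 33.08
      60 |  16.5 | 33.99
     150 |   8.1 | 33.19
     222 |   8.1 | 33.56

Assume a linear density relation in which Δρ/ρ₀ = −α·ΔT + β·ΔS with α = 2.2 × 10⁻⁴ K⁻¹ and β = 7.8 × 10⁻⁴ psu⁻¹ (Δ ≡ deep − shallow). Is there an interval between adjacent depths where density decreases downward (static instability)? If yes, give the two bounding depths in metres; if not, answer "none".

37–60 m

Evaluate Δρ/ρ₀ = −αΔT + βΔS across each adjacent pair:
  37–60 m: −αΔT+βΔS = −(2.2 × 10⁻⁴)(+7.2)+(7.8 × 10⁻⁴)(+0.91) = -8.7 × 10⁻⁴ → UNSTABLE
  60–150 m: −αΔT+βΔS = −(2.2 × 10⁻⁴)(-8.4)+(7.8 × 10⁻⁴)(-0.80) = 1.2 × 10⁻³ → stable
  150–222 m: −αΔT+βΔS = −(2.2 × 10⁻⁴)(+0.0)+(7.8 × 10⁻⁴)(+0.37) = 2.9 × 10⁻⁴ → stable
The 37–60 m interval has Δρ < 0: lighter water underlies denser water.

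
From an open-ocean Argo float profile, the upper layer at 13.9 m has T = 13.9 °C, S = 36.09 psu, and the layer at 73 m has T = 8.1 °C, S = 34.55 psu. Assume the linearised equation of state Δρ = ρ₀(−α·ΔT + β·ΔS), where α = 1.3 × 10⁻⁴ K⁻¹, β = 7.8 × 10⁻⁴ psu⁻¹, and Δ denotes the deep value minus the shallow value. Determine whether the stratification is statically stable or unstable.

ΔT = 8.1 − 13.9 = -5.8 K and ΔS = 34.55 − 36.09 = -1.54 psu (deep − shallow).
−αΔT = 7.54 × 10⁻⁴; βΔS = -1.2012 × 10⁻³; sum Δρ/ρ₀ = -4.472 × 10⁻⁴.
Δρ/ρ₀ < 0, so Δρ < 0: deeper water is lighter → statically unstable; the column would overturn.

unstable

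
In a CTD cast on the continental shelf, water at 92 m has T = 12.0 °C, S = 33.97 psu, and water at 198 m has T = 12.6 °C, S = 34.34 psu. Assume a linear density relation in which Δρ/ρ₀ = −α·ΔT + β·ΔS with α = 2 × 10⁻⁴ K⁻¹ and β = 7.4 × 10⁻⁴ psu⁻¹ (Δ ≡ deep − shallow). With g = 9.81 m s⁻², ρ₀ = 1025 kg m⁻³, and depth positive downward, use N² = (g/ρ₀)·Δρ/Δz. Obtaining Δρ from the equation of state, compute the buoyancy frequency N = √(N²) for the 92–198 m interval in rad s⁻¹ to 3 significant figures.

3.77 × 10⁻³ rad s⁻¹

ΔT = +0.6 K, ΔS = +0.37 psu (deep − shallow).
Δρ/ρ₀ = −αΔT + βΔS = -1.20 × 10⁻⁴ + 2.738 × 10⁻⁴ = 1.538 × 10⁻⁴, so Δρ ≈ 0.1576 kg m⁻³.
N² = (g/ρ₀)·Δρ/Δz = g·(Δρ/ρ₀)/Δz = 9.81 × 1.538 × 10⁻⁴ / 106 = 1.4234 × 10⁻⁵ s⁻².
N = √(1.4234 × 10⁻⁵) = 3.7728 × 10⁻³ rad s⁻¹ ≈ 3.77 × 10⁻³ rad s⁻¹.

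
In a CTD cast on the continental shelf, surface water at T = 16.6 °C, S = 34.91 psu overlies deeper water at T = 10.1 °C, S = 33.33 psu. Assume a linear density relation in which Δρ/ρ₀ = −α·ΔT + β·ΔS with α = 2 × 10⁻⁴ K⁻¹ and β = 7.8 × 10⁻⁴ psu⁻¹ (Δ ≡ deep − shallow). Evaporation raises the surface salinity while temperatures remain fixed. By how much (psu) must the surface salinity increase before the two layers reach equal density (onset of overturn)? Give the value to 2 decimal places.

0.09 psu

Neutral buoyancy requires −α(T_deep − T_surf) + β(S_deep − S_surf′) = 0.
S_surf′ = S_deep − (α/β)·ΔT = 33.33 − (2 × 10⁻⁴/7.8 × 10⁻⁴)·(-6.5) = 34.9967 psu.
Increase required: 34.9967 − 34.91 = 0.0867 psu.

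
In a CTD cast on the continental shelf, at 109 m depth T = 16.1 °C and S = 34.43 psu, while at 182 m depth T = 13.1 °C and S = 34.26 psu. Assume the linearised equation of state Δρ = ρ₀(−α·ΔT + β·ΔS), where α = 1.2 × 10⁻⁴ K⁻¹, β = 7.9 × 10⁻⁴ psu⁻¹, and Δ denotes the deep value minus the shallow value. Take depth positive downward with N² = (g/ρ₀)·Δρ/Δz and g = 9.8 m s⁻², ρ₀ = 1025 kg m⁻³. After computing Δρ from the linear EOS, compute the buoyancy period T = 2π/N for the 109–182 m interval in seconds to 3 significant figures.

ΔT = -3.0 K, ΔS = -0.17 psu (deep − shallow).
Δρ/ρ₀ = −αΔT + βΔS = 3.60 × 10⁻⁴ − 1.343 × 10⁻⁴ = 2.257 × 10⁻⁴, so Δρ ≈ 0.2313 kg m⁻³.
N² = (g/ρ₀)·Δρ/Δz = g·(Δρ/ρ₀)/Δz = 9.8 × 2.257 × 10⁻⁴ / 73 = 3.0299 × 10⁻⁵ s⁻².
N = √(3.0299 × 10⁻⁵) = 5.5045 × 10⁻³ rad s⁻¹ → T = 2π/N = 1.1415 × 10³ s ≈ 1.14 × 10³ s.

1.14 × 10³ s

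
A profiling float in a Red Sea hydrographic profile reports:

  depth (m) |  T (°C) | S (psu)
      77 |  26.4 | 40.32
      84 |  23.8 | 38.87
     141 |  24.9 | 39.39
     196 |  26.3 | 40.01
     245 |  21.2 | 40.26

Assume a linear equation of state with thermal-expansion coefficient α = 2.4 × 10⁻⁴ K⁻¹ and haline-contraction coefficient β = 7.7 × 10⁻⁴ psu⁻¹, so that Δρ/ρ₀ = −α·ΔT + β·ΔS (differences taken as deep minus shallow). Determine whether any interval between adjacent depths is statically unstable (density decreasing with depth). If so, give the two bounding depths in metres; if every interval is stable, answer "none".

Evaluate Δρ/ρ₀ = −αΔT + βΔS across each adjacent pair:
  77–84 m: −αΔT+βΔS = −(2.4 × 10⁻⁴)(-2.6)+(7.7 × 10⁻⁴)(-1.45) = -4.9 × 10⁻⁴ → UNSTABLE
  84–141 m: −αΔT+βΔS = −(2.4 × 10⁻⁴)(+1.1)+(7.7 × 10⁻⁴)(+0.52) = 1.4 × 10⁻⁴ → stable
  141–196 m: −αΔT+βΔS = −(2.4 × 10⁻⁴)(+1.4)+(7.7 × 10⁻⁴)(+0.62) = 1.4 × 10⁻⁴ → stable
  196–245 m: −αΔT+βΔS = −(2.4 × 10⁻⁴)(-5.1)+(7.7 × 10⁻⁴)(+0.25) = 1.4 × 10⁻³ → stable
The 77–84 m interval has Δρ < 0: lighter water underlies denser water.

77–84 m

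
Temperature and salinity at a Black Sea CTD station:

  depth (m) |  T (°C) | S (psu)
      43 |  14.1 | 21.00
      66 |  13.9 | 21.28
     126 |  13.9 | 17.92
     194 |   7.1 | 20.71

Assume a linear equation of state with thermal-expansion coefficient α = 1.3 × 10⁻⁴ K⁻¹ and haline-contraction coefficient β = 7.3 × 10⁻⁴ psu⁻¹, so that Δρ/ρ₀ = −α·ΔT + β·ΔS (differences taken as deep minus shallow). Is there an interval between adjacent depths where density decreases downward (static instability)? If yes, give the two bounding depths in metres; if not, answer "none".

66–126 m

Evaluate Δρ/ρ₀ = −αΔT + βΔS across each adjacent pair:
  43–66 m: −αΔT+βΔS = −(1.3 × 10⁻⁴)(-0.2)+(7.3 × 10⁻⁴)(+0.28) = 2.3 × 10⁻⁴ → stable
  66–126 m: −αΔT+βΔS = −(1.3 × 10⁻⁴)(+0.0)+(7.3 × 10⁻⁴)(-3.36) = -2.5 × 10⁻³ → UNSTABLE
  126–194 m: −αΔT+βΔS = −(1.3 × 10⁻⁴)(-6.8)+(7.3 × 10⁻⁴)(+2.79) = 2.9 × 10⁻³ → stable
The 66–126 m interval has Δρ < 0: lighter water underlies denser water.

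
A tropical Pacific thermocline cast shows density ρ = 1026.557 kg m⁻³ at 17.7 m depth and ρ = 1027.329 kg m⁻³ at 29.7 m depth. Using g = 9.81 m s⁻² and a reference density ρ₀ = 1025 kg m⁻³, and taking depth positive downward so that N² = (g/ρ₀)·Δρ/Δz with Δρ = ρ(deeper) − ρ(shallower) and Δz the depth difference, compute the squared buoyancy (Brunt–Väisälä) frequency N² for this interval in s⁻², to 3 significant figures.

6.16 × 10⁻⁴ s⁻²

Δρ = 1027.329 − 1026.557 = 0.772 kg m⁻³ over Δz = 29.7 − 17.7 = 12 m.
N² = (9.81/1025) × (0.772/12) = 6.1572 × 10⁻⁴ s⁻² ≈ 6.16 × 10⁻⁴ s⁻².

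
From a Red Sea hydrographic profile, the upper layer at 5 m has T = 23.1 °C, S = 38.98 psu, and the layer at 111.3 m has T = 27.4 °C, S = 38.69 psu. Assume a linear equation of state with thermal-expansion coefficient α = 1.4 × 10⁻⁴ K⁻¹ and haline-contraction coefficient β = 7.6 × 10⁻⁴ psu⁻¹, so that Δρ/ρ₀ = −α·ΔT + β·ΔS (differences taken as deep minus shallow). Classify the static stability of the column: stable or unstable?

ΔT = 27.4 − 23.1 = +4.3 K and ΔS = 38.69 − 38.98 = -0.29 psu (deep − shallow).
−αΔT = -6.02 × 10⁻⁴; βΔS = -2.204 × 10⁻⁴; sum Δρ/ρ₀ = -8.224 × 10⁻⁴.
Δρ/ρ₀ < 0, so Δρ < 0: deeper water is lighter → statically unstable; the column would overturn.

unstable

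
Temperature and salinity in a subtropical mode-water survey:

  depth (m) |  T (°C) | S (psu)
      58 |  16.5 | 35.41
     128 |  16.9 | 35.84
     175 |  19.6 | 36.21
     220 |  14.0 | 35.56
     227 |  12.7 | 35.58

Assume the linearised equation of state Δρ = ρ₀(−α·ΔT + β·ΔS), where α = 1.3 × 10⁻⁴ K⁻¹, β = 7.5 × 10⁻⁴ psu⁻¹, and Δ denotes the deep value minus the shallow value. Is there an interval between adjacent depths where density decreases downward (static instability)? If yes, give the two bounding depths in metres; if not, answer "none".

Evaluate Δρ/ρ₀ = −αΔT + βΔS across each adjacent pair:
  58–128 m: −αΔT+βΔS = −(1.3 × 10⁻⁴)(+0.4)+(7.5 × 10⁻⁴)(+0.43) = 2.7 × 10⁻⁴ → stable
  128–175 m: −αΔT+βΔS = −(1.3 × 10⁻⁴)(+2.7)+(7.5 × 10⁻⁴)(+0.37) = -7.3 × 10⁻⁵ → UNSTABLE
  175–220 m: −αΔT+βΔS = −(1.3 × 10⁻⁴)(-5.6)+(7.5 × 10⁻⁴)(-0.65) = 2.4 × 10⁻⁴ → stable
  220–227 m: −αΔT+βΔS = −(1.3 × 10⁻⁴)(-1.3)+(7.5 × 10⁻⁴)(+0.02) = 1.8 × 10⁻⁴ → stable
The 128–175 m interval has Δρ < 0: lighter water underlies denser water.

128–175 m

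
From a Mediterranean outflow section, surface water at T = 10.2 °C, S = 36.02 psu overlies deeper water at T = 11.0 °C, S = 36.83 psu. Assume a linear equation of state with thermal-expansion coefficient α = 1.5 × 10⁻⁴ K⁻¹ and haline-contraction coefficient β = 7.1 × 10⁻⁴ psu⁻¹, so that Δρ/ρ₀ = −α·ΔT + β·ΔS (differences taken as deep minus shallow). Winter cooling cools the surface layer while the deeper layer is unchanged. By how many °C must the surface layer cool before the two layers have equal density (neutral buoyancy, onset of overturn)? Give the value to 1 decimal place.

Neutral buoyancy requires Δρ = 0, i.e. −α(T_deep − T_surf′) + β(S_deep − S_surf) = 0.
T_surf′ = T_deep − (β/α)·ΔS = 11.0 − (7.1 × 10⁻⁴/1.5 × 10⁻⁴)·(+0.81) = 7.166 °C.
Cooling required: 10.2 − (7.166) = 3.034 °C.

3.0 °C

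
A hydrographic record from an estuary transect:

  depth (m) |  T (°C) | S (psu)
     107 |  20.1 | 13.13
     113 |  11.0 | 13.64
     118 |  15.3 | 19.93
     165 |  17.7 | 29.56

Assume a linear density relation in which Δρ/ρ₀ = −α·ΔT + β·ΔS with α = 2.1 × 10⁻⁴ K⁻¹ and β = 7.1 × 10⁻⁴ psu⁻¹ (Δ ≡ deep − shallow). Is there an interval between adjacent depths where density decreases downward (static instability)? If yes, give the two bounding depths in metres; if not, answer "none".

Evaluate Δρ/ρ₀ = −αΔT + βΔS across each adjacent pair:
  107–113 m: −αΔT+βΔS = −(2.1 × 10⁻⁴)(-9.1)+(7.1 × 10⁻⁴)(+0.51) = 2.3 × 10⁻³ → stable
  113–118 m: −αΔT+βΔS = −(2.1 × 10⁻⁴)(+4.3)+(7.1 × 10⁻⁴)(+6.29) = 3.6 × 10⁻³ → stable
  118–165 m: −αΔT+βΔS = −(2.1 × 10⁻⁴)(+2.4)+(7.1 × 10⁻⁴)(+9.63) = 6.3 × 10⁻³ → stable
Every interval has Δρ > 0: the column is stably stratified throughout.

none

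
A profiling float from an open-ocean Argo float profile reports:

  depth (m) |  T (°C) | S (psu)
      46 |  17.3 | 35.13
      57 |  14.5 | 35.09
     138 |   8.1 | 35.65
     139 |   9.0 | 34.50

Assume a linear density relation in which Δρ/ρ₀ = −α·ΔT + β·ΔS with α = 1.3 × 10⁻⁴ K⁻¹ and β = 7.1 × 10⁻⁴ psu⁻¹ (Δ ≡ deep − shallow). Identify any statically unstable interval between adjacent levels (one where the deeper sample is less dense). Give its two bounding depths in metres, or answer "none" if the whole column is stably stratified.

Evaluate Δρ/ρ₀ = −αΔT + βΔS across each adjacent pair:
  46–57 m: −αΔT+βΔS = −(1.3 × 10⁻⁴)(-2.8)+(7.1 × 10⁻⁴)(-0.04) = 3.4 × 10⁻⁴ → stable
  57–138 m: −αΔT+βΔS = −(1.3 × 10⁻⁴)(-6.4)+(7.1 × 10⁻⁴)(+0.56) = 1.2 × 10⁻³ → stable
  138–139 m: −αΔT+βΔS = −(1.3 × 10⁻⁴)(+0.9)+(7.1 × 10⁻⁴)(-1.15) = -9.3 × 10⁻⁴ → UNSTABLE
The 138–139 m interval has Δρ < 0: lighter water underlies denser water.

138–139 m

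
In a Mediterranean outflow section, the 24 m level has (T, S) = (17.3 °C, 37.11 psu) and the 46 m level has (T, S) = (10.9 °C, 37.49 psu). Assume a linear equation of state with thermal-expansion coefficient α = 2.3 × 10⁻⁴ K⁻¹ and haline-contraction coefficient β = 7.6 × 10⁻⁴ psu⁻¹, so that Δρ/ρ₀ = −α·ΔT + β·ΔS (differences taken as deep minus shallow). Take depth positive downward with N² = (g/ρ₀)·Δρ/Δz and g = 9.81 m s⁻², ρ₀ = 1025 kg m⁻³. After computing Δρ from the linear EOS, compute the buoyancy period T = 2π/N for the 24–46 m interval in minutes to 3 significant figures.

ΔT = -6.4 K, ΔS = +0.38 psu (deep − shallow).
Δρ/ρ₀ = −αΔT + βΔS = 1.472 × 10⁻³ + 2.888 × 10⁻⁴ = 1.7608 × 10⁻³, so Δρ ≈ 1.805 kg m⁻³.
N² = (g/ρ₀)·Δρ/Δz = g·(Δρ/ρ₀)/Δz = 9.81 × 1.7608 × 10⁻³ / 22 = 7.8516 × 10⁻⁴ s⁻².
N = √(7.8516 × 10⁻⁴) = 0.028021 rad s⁻¹ → T = 2π/N = 224.23 s = 3.7372 min ≈ 3.74 min.

3.74 min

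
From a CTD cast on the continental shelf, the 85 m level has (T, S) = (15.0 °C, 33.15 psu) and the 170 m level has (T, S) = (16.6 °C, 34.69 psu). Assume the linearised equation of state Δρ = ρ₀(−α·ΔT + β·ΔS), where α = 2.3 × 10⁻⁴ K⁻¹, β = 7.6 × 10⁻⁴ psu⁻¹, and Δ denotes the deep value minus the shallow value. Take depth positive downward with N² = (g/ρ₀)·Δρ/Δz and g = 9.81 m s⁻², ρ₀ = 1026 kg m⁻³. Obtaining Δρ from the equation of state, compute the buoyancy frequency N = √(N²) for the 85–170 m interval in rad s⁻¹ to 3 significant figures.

9.62 × 10⁻³ rad s⁻¹

ΔT = +1.6 K, ΔS = +1.54 psu (deep − shallow).
Δρ/ρ₀ = −αΔT + βΔS = -3.68 × 10⁻⁴ + 1.1704 × 10⁻³ = 8.024 × 10⁻⁴, so Δρ ≈ 0.8233 kg m⁻³.
N² = (g/ρ₀)·Δρ/Δz = g·(Δρ/ρ₀)/Δz = 9.81 × 8.024 × 10⁻⁴ / 85 = 9.2606 × 10⁻⁵ s⁻².
N = √(9.2606 × 10⁻⁵) = 9.6232 × 10⁻³ rad s⁻¹ ≈ 9.62 × 10⁻³ rad s⁻¹.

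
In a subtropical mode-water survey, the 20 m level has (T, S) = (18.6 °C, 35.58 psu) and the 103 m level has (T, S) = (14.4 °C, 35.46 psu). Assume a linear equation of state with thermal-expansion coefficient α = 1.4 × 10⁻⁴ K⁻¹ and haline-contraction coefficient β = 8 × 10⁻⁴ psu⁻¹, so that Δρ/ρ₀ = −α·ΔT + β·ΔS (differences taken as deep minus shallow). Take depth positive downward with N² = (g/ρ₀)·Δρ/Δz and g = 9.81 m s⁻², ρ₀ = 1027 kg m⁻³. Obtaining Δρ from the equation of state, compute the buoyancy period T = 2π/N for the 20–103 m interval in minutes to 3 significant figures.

ΔT = -4.2 K, ΔS = -0.12 psu (deep − shallow).
Δρ/ρ₀ = −αΔT + βΔS = 5.88 × 10⁻⁴ − 9.60 × 10⁻⁵ = 4.92 × 10⁻⁴, so Δρ ≈ 0.5053 kg m⁻³.
N² = (g/ρ₀)·Δρ/Δz = g·(Δρ/ρ₀)/Δz = 9.81 × 4.92 × 10⁻⁴ / 83 = 5.8151 × 10⁻⁵ s⁻².
N = √(5.8151 × 10⁻⁵) = 7.6257 × 10⁻³ rad s⁻¹ → T = 2π/N = 823.95 s = 13.732 min ≈ 13.7 min.

13.7 min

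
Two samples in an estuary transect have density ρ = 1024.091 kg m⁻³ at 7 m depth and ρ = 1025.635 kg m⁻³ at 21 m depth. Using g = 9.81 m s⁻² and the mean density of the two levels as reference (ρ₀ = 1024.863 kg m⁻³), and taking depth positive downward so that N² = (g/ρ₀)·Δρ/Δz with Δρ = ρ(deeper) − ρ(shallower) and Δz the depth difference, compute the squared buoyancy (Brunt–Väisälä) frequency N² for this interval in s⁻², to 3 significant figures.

Δρ = 1025.635 − 1024.091 = 1.544 kg m⁻³ over Δz = 21 − 7 = 14 m.
N² = (9.81/1024.863) × (1.544/14) = 1.0557 × 10⁻³ s⁻² ≈ 1.06 × 10⁻³ s⁻².
A positive N² confirms static stability across the interval.

1.06 × 10⁻³ s⁻²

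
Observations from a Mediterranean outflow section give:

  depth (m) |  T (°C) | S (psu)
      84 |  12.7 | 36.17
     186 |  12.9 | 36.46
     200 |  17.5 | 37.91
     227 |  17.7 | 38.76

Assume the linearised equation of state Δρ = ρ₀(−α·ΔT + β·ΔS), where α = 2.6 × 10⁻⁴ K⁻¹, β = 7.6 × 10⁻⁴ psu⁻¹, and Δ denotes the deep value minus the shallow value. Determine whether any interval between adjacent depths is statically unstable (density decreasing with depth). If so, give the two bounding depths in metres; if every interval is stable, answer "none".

Evaluate Δρ/ρ₀ = −αΔT + βΔS across each adjacent pair:
  84–186 m: −αΔT+βΔS = −(2.6 × 10⁻⁴)(+0.2)+(7.6 × 10⁻⁴)(+0.29) = 1.7 × 10⁻⁴ → stable
  186–200 m: −αΔT+βΔS = −(2.6 × 10⁻⁴)(+4.6)+(7.6 × 10⁻⁴)(+1.45) = -9.4 × 10⁻⁵ → UNSTABLE
  200–227 m: −αΔT+βΔS = −(2.6 × 10⁻⁴)(+0.2)+(7.6 × 10⁻⁴)(+0.85) = 5.9 × 10⁻⁴ → stable
The 186–200 m interval has Δρ < 0: lighter water underlies denser water.

186–200 m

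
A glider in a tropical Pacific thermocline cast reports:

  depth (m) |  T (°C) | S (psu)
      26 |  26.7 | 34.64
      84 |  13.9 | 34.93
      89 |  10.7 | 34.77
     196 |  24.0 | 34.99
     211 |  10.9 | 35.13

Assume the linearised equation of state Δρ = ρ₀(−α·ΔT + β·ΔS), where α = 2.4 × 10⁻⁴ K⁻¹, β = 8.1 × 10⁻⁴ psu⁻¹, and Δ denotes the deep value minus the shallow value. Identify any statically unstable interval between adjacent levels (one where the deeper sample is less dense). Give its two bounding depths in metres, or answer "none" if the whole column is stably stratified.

Evaluate Δρ/ρ₀ = −αΔT + βΔS across each adjacent pair:
  26–84 m: −αΔT+βΔS = −(2.4 × 10⁻⁴)(-12.8)+(8.1 × 10⁻⁴)(+0.29) = 3.3 × 10⁻³ → stable
  84–89 m: −αΔT+βΔS = −(2.4 × 10⁻⁴)(-3.2)+(8.1 × 10⁻⁴)(-0.16) = 6.4 × 10⁻⁴ → stable
  89–196 m: −αΔT+βΔS = −(2.4 × 10⁻⁴)(+13.3)+(8.1 × 10⁻⁴)(+0.22) = -3.0 × 10⁻³ → UNSTABLE
  196–211 m: −αΔT+βΔS = −(2.4 × 10⁻⁴)(-13.1)+(8.1 × 10⁻⁴)(+0.14) = 3.3 × 10⁻³ → stable
The 89–196 m interval has Δρ < 0: lighter water underlies denser water.

89–196 m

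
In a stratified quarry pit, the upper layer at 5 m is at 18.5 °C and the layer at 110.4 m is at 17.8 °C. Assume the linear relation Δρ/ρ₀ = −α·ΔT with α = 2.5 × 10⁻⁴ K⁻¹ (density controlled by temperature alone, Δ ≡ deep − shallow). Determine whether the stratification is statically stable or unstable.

stable

ΔT = 17.8 − 18.5 = -0.7 K, so Δρ/ρ₀ = −αΔT = 1.75 × 10⁻⁴.
Δρ/ρ₀ > 0, so Δρ > 0: deeper water is denser → statically stable.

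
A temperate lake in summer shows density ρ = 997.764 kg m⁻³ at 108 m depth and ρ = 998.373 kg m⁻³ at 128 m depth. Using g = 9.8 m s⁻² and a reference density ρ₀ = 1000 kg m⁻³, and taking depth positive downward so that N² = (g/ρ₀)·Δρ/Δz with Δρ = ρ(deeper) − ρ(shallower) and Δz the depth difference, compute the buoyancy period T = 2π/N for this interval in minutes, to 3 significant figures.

6.06 min

Δρ = 998.373 − 997.764 = 0.609 kg m⁻³ over Δz = 128 − 108 = 20 m.
N² = (9.8/1000) × (0.609/20) = 2.9841 × 10⁻⁴ s⁻².
N = √(2.9841 × 10⁻⁴) = 0.017275 rad s⁻¹, so T = 2π/N = 363.72 s = 6.0620 min ≈ 6.06 min.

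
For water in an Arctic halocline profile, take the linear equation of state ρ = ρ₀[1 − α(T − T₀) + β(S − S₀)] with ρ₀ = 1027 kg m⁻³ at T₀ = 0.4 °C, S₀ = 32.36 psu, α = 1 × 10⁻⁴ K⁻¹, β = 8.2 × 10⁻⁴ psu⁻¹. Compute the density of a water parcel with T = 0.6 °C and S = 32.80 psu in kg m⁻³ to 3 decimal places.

T − T₀ = +0.2 K, S − S₀ = +0.44 psu.
Bracket = 1 − α·(+0.2) + β·(+0.44) = 1 + (3.408 × 10⁻⁴) = 1.0003408.
ρ = 1027 × 1.0003408 = 1027.350 kg m⁻³.

1027.350 kg m⁻³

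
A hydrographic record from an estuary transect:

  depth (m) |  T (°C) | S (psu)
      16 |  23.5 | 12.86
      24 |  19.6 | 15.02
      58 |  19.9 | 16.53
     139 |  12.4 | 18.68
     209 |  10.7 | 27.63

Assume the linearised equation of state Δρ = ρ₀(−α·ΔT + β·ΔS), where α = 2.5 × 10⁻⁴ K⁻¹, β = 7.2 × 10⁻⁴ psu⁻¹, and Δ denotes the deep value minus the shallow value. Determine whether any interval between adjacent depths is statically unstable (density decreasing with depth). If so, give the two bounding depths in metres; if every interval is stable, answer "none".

Evaluate Δρ/ρ₀ = −αΔT + βΔS across each adjacent pair:
  16–24 m: −αΔT+βΔS = −(2.5 × 10⁻⁴)(-3.9)+(7.2 × 10⁻⁴)(+2.16) = 2.5 × 10⁻³ → stable
  24–58 m: −αΔT+βΔS = −(2.5 × 10⁻⁴)(+0.3)+(7.2 × 10⁻⁴)(+1.51) = 1.0 × 10⁻³ → stable
  58–139 m: −αΔT+βΔS = −(2.5 × 10⁻⁴)(-7.5)+(7.2 × 10⁻⁴)(+2.15) = 3.4 × 10⁻³ → stable
  139–209 m: −αΔT+βΔS = −(2.5 × 10⁻⁴)(-1.7)+(7.2 × 10⁻⁴)(+8.95) = 6.9 × 10⁻³ → stable
Every interval has Δρ > 0: the column is stably stratified throughout.

none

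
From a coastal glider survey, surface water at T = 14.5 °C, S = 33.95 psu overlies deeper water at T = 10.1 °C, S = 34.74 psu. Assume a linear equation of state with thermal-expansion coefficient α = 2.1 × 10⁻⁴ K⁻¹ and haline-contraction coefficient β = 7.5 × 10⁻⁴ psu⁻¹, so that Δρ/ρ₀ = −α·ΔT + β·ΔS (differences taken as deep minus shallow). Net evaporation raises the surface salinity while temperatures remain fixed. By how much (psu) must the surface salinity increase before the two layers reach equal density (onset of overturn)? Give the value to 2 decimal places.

2.02 psu

Neutral buoyancy requires −α(T_deep − T_surf) + β(S_deep − S_surf′) = 0.
S_surf′ = S_deep − (α/β)·ΔT = 34.74 − (2.1 × 10⁻⁴/7.5 × 10⁻⁴)·(-4.4) = 35.9720 psu.
Increase required: 35.9720 − 33.95 = 2.0220 psu.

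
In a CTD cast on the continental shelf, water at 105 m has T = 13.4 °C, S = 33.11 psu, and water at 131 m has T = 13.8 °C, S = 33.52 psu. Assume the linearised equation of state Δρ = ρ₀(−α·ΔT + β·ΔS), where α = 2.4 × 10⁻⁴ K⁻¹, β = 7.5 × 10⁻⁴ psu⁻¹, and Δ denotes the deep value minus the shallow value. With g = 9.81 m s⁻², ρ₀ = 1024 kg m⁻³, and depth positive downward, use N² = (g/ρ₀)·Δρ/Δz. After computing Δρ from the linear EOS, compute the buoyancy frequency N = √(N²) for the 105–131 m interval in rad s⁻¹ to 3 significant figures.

8.93 × 10⁻³ rad s⁻¹

ΔT = +0.4 K, ΔS = +0.41 psu (deep − shallow).
Δρ/ρ₀ = −αΔT + βΔS = -9.60 × 10⁻⁵ + 3.075 × 10⁻⁴ = 2.115 × 10⁻⁴, so Δρ ≈ 0.2166 kg m⁻³.
N² = (g/ρ₀)·Δρ/Δz = g·(Δρ/ρ₀)/Δz = 9.81 × 2.115 × 10⁻⁴ / 26 = 7.9801 × 10⁻⁵ s⁻².
N = √(7.9801 × 10⁻⁵) = 8.9331 × 10⁻³ rad s⁻¹ ≈ 8.93 × 10⁻³ rad s⁻¹.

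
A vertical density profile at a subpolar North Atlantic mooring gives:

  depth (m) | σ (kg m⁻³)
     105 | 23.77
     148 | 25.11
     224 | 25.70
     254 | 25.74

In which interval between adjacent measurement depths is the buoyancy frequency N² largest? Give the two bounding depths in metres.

Compute the density gradient over each adjacent pair:
  105–148 m: Δρ/Δz = 1.34/43 = 0.031 kg m⁻⁴
  148–224 m: Δρ/Δz = 0.59/76 = 7.8 × 10⁻³ kg m⁻⁴
  224–254 m: Δρ/Δz = 0.04/30 = 1.3 × 10⁻³ kg m⁻⁴
The largest gradient is in the 105–148 m interval — the pycnocline.

105–148 m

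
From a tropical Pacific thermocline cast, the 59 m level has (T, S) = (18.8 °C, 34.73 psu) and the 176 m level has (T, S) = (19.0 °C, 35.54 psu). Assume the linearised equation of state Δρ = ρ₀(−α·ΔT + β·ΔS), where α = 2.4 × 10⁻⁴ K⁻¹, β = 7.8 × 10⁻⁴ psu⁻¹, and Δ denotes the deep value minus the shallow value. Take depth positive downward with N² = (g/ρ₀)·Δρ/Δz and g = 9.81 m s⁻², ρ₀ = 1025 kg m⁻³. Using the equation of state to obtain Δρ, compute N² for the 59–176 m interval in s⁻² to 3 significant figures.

ΔT = +0.2 K, ΔS = +0.81 psu (deep − shallow).
Δρ/ρ₀ = −αΔT + βΔS = -4.80 × 10⁻⁵ + 6.318 × 10⁻⁴ = 5.838 × 10⁻⁴, so Δρ ≈ 0.5984 kg m⁻³.
N² = (g/ρ₀)·Δρ/Δz = g·(Δρ/ρ₀)/Δz = 9.81 × 5.838 × 10⁻⁴ / 117 = 4.8949 × 10⁻⁵ s⁻² ≈ 4.89 × 10⁻⁵ s⁻².

4.89 × 10⁻⁵ s⁻²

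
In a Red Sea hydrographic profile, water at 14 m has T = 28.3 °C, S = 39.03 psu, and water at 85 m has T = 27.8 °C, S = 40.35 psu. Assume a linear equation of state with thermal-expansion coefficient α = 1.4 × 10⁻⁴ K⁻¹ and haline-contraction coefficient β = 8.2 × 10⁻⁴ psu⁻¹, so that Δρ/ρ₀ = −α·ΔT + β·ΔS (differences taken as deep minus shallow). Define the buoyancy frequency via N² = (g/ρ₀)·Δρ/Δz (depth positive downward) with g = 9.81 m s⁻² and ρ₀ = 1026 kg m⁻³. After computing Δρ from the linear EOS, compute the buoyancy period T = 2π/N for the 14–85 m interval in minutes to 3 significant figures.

8.30 min

ΔT = -0.5 K, ΔS = +1.32 psu (deep − shallow).
Δρ/ρ₀ = −αΔT + βΔS = 7.00 × 10⁻⁵ + 1.0824 × 10⁻³ = 1.1524 × 10⁻³, so Δρ ≈ 1.182 kg m⁻³.
N² = (g/ρ₀)·Δρ/Δz = g·(Δρ/ρ₀)/Δz = 9.81 × 1.1524 × 10⁻³ / 71 = 1.5923 × 10⁻⁴ s⁻².
N = √(1.5923 × 10⁻⁴) = 0.012619 rad s⁻¹ → T = 2π/N = 497.91 s = 8.2985 min ≈ 8.30 min.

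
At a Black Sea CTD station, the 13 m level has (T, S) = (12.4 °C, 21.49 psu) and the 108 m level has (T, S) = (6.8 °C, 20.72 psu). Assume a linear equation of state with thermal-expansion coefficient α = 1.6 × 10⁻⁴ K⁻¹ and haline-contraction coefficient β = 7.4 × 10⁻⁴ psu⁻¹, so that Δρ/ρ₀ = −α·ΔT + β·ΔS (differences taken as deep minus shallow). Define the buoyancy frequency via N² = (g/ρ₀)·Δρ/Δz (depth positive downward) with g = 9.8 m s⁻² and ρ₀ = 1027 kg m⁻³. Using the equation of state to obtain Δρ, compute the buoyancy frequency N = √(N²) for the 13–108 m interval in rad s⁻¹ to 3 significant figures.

5.80 × 10⁻³ rad s⁻¹

ΔT = -5.6 K, ΔS = -0.77 psu (deep − shallow).
Δρ/ρ₀ = −αΔT + βΔS = 8.96 × 10⁻⁴ − 5.698 × 10⁻⁴ = 3.262 × 10⁻⁴, so Δρ ≈ 0.3350 kg m⁻³.
N² = (g/ρ₀)·Δρ/Δz = g·(Δρ/ρ₀)/Δz = 9.8 × 3.262 × 10⁻⁴ / 95 = 3.3650 × 10⁻⁵ s⁻².
N = √(3.3650 × 10⁻⁵) = 5.8009 × 10⁻³ rad s⁻¹ ≈ 5.80 × 10⁻³ rad s⁻¹.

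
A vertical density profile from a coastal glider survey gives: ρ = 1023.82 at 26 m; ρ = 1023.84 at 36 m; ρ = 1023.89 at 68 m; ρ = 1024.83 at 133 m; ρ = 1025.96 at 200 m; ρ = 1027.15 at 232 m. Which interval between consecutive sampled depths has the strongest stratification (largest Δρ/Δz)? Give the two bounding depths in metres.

200–232 m

Compute the density gradient over each adjacent pair:
  26–36 m: Δρ/Δz = 0.02/10 = 2.0 × 10⁻³ kg m⁻⁴
  36–68 m: Δρ/Δz = 0.05/32 = 1.6 × 10⁻³ kg m⁻⁴
  68–133 m: Δρ/Δz = 0.94/65 = 0.014 kg m⁻⁴
  133–200 m: Δρ/Δz = 1.13/67 = 0.017 kg m⁻⁴
  200–232 m: Δρ/Δz = 1.19/32 = 0.037 kg m⁻⁴
The largest gradient is in the 200–232 m interval — the pycnocline.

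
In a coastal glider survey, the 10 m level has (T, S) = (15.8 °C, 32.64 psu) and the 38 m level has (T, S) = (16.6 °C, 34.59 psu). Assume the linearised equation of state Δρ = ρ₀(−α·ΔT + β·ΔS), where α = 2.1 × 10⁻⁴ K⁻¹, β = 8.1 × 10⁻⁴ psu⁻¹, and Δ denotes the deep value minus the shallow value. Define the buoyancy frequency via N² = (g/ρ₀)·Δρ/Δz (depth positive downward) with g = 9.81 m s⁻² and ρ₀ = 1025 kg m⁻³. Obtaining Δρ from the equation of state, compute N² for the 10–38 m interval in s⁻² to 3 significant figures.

4.95 × 10⁻⁴ s⁻²

ΔT = +0.8 K, ΔS = +1.95 psu (deep − shallow).
Δρ/ρ₀ = −αΔT + βΔS = -1.68 × 10⁻⁴ + 1.5795 × 10⁻³ = 1.4115 × 10⁻³, so Δρ ≈ 1.447 kg m⁻³.
N² = (g/ρ₀)·Δρ/Δz = g·(Δρ/ρ₀)/Δz = 9.81 × 1.4115 × 10⁻³ / 28 = 4.9453 × 10⁻⁴ s⁻² ≈ 4.95 × 10⁻⁴ s⁻².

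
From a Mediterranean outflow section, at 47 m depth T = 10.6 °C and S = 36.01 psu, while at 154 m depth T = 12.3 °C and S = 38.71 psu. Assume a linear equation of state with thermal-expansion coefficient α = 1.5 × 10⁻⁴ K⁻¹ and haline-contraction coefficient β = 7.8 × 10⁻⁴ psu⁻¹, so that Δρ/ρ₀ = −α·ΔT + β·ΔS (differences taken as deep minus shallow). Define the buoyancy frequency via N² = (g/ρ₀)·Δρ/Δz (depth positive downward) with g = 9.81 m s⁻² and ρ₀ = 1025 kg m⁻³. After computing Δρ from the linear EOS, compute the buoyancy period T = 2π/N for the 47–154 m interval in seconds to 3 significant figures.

ΔT = +1.7 K, ΔS = +2.70 psu (deep − shallow).
Δρ/ρ₀ = −αΔT + βΔS = -2.55 × 10⁻⁴ + 2.106 × 10⁻³ = 1.851 × 10⁻³, so Δρ ≈ 1.897 kg m⁻³.
N² = (g/ρ₀)·Δρ/Δz = g·(Δρ/ρ₀)/Δz = 9.81 × 1.851 × 10⁻³ / 107 = 1.6970 × 10⁻⁴ s⁻².
N = √(1.6970 × 10⁻⁴) = 0.013027 rad s⁻¹ → T = 2π/N = 482.32 s ≈ 482 s.

482 s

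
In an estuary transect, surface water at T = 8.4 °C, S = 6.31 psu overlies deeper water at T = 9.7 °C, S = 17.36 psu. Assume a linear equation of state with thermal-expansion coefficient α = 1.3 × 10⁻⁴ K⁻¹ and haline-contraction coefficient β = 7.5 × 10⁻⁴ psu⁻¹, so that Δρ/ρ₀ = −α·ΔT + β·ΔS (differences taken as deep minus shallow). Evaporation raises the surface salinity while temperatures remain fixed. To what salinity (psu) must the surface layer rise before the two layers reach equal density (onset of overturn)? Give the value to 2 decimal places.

17.13 psu

Neutral buoyancy requires −α(T_deep − T_surf) + β(S_deep − S_surf′) = 0.
S_surf′ = S_deep − (α/β)·ΔT = 17.36 − (1.3 × 10⁻⁴/7.5 × 10⁻⁴)·(+1.3) = 17.1347 psu.
Increase required: 17.1347 − 6.31 = 10.8247 psu.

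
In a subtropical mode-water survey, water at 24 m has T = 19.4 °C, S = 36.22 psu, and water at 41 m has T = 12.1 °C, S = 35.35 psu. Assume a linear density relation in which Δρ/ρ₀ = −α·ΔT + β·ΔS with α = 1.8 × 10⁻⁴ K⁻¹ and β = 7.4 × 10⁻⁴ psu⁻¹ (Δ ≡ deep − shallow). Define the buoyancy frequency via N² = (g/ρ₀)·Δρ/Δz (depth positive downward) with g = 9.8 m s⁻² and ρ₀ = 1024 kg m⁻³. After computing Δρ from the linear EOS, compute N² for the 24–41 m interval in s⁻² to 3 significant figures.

ΔT = -7.3 K, ΔS = -0.87 psu (deep − shallow).
Δρ/ρ₀ = −αΔT + βΔS = 1.314 × 10⁻³ − 6.438 × 10⁻⁴ = 6.702 × 10⁻⁴, so Δρ ≈ 0.6863 kg m⁻³.
N² = (g/ρ₀)·Δρ/Δz = g·(Δρ/ρ₀)/Δz = 9.8 × 6.702 × 10⁻⁴ / 17 = 3.8635 × 10⁻⁴ s⁻² ≈ 3.86 × 10⁻⁴ s⁻².

3.86 × 10⁻⁴ s⁻²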